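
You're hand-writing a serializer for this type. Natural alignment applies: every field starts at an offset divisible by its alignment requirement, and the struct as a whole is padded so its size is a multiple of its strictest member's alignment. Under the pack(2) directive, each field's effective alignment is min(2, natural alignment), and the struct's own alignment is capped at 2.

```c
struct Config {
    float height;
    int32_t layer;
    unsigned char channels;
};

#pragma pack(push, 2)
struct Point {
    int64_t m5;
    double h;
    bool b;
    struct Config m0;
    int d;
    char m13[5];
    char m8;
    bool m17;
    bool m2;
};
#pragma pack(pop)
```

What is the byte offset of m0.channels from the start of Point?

26

Config: @0: height [4B, align 4] → 4; @4: layer [4B, align 4] → 8; @8: channels [1B, align 1] → 9; +3 tail pad (align 4); size 12, align 4
@0: m5 [8B, align 2] → 8
@8: h [8B, align 2] → 16
@16: b [1B, align 1] → 17
+1 pad (align 2)
@18: m0 [12B, align 2] → 30
within Config: channels at 8
18 + 8 = 26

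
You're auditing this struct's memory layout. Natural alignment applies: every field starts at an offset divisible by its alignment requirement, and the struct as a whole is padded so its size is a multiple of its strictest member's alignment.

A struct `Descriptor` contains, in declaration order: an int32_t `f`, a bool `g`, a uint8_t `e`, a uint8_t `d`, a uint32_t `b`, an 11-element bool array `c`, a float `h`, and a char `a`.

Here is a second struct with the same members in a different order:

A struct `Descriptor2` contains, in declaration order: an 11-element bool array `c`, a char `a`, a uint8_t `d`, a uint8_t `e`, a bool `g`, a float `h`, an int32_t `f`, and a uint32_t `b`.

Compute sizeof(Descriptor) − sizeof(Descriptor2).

4

@0: f [4B, align 4] → 4
@4: g [1B, align 1] → 5
@5: e [1B, align 1] → 6
@6: d [1B, align 1] → 7
+1 pad (align 4)
@8: b [4B, align 4] → 12
@12: c [11B, align 1] → 23
+1 pad (align 4)
@24: h [4B, align 4] → 28
@28: a [1B, align 1] → 29
+3 tail pad (align 4)
size 32, align 4
— Descriptor2 —
@0: c [11B, align 1] → 11
@11: a [1B, align 1] → 12
@12: d [1B, align 1] → 13
@13: e [1B, align 1] → 14
@14: g [1B, align 1] → 15
+1 pad (align 4)
@16: h [4B, align 4] → 20
@20: f [4B, align 4] → 24
@24: b [4B, align 4] → 28
size 28, align 4
32 − 28 = 4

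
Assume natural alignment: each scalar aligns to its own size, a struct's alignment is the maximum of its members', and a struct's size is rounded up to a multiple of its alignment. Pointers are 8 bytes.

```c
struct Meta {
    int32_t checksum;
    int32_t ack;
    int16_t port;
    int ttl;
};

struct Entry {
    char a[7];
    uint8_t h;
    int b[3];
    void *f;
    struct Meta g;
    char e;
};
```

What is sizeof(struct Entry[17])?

Meta: 0..4  checksum  (4B, 4-aligned); 4..8  ack  (4B, 4-aligned); 8..10  port  (2B, 2-aligned); 10..12  -- padding (2B); 12..16  ttl  (4B, 4-aligned); sizeof = 16, alignof = 4
0..7  a  (7B, 1-aligned)
7..8  h  (1B, 1-aligned)
8..20  b  (12B, 4-aligned)
20..24  -- padding (4B)
24..32  f  (8B, 8-aligned)
32..48  g  (16B, 4-aligned)
48..49  e  (1B, 1-aligned)
49..56  -- tail padding (7B)
sizeof = 56, alignof = 8
array of 17: 17 × 56 = 952

952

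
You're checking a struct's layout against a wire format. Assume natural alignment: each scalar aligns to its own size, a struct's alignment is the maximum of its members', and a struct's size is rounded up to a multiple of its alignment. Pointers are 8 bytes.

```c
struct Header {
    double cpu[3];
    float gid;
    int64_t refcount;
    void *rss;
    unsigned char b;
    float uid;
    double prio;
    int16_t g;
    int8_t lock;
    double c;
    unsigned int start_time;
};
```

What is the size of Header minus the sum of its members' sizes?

0..24  cpu  (24B, 8-aligned)
24..28  gid  (4B, 4-aligned)
28..32  -- padding (4B)
32..40  refcount  (8B, 8-aligned)
40..48  rss  (8B, 8-aligned)
48..49  b  (1B, 1-aligned)
49..52  -- padding (3B)
52..56  uid  (4B, 4-aligned)
56..64  prio  (8B, 8-aligned)
64..66  g  (2B, 2-aligned)
66..67  lock  (1B, 1-aligned)
67..72  -- padding (5B)
72..80  c  (8B, 8-aligned)
80..84  start_time  (4B, 4-aligned)
84..88  -- tail padding (4B)
sizeof = 88, alignof = 8
data bytes 72, size 88 → padding 16

16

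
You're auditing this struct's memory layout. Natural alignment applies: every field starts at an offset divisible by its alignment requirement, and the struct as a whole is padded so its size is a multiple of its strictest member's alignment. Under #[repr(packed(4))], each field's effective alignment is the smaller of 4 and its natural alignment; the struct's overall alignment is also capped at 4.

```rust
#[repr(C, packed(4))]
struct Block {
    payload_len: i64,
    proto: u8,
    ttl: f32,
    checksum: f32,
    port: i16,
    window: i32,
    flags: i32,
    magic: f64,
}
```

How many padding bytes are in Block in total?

@0: payload_len [8B, align 4] → 8
@8: proto [1B, align 1] → 9
+3 pad (align 4)
@12: ttl [4B, align 4] → 16
@16: checksum [4B, align 4] → 20
@20: port [2B, align 2] → 22
+2 pad (align 4)
@24: window [4B, align 4] → 28
@28: flags [4B, align 4] → 32
@32: magic [8B, align 4] → 40
size 40, align 4
data bytes 35, size 40 → padding 5

5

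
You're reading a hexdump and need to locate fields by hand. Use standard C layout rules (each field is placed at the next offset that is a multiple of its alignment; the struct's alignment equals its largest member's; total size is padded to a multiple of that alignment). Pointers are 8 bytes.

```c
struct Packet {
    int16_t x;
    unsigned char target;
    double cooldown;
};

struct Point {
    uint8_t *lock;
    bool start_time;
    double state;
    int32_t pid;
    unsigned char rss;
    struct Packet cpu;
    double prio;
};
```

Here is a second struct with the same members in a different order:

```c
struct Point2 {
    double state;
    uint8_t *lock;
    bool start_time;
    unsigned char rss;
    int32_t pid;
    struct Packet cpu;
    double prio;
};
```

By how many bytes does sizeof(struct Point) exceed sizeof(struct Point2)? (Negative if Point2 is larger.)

8

Packet: @0: x [2B, align 2] → 2; @2: target [1B, align 1] → 3; +5 pad (align 8); @8: cooldown [8B, align 8] → 16; size 16, align 8
@0: lock [8B, align 8] → 8
@8: start_time [1B, align 1] → 9
+7 pad (align 8)
@16: state [8B, align 8] → 24
@24: pid [4B, align 4] → 28
@28: rss [1B, align 1] → 29
+3 pad (align 8)
@32: cpu [16B, align 8] → 48
@48: prio [8B, align 8] → 56
size 56, align 8
— Point2 —
@0: state [8B, align 8] → 8
@8: lock [8B, align 8] → 16
@16: start_time [1B, align 1] → 17
@17: rss [1B, align 1] → 18
+2 pad (align 4)
@20: pid [4B, align 4] → 24
@24: cpu [16B, align 8] → 40
@40: prio [8B, align 8] → 48
size 48, align 8
56 − 48 = 8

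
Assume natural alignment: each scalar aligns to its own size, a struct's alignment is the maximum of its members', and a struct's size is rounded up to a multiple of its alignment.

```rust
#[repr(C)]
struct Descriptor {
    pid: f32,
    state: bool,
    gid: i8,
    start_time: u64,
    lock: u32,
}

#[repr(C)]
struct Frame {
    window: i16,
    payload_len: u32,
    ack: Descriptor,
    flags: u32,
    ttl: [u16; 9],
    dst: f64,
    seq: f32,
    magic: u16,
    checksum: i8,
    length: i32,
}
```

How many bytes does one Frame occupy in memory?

Descriptor: 0..4  pid  (4B, 4-aligned); 4..5  state  (1B, 1-aligned); 5..6  gid  (1B, 1-aligned); 6..8  -- padding (2B); 8..16  start_time  (8B, 8-aligned); 16..20  lock  (4B, 4-aligned); 20..24  -- tail padding (4B); sizeof = 24, alignof = 8
0..2  window  (2B, 2-aligned)
2..4  -- padding (2B)
4..8  payload_len  (4B, 4-aligned)
8..32  ack  (24B, 8-aligned)
32..36  flags  (4B, 4-aligned)
36..54  ttl  (18B, 2-aligned)
54..56  -- padding (2B)
56..64  dst  (8B, 8-aligned)
64..68  seq  (4B, 4-aligned)
68..70  magic  (2B, 2-aligned)
70..71  checksum  (1B, 1-aligned)
71..72  -- padding (1B)
72..76  length  (4B, 4-aligned)
76..80  -- tail padding (4B)
sizeof = 80, alignof = 8

80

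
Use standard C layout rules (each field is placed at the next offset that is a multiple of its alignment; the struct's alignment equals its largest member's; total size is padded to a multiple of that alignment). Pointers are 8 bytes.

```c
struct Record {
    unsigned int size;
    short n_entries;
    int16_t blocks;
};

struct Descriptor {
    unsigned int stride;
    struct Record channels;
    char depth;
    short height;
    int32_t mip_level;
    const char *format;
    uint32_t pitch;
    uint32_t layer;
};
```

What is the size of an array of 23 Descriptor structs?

Record: @0: size [4B, align 4] → 4; @4: n_entries [2B, align 2] → 6; @6: blocks [2B, align 2] → 8; size 8, align 4
@0: stride [4B, align 4] → 4
@4: channels [8B, align 4] → 12
@12: depth [1B, align 1] → 13
+1 pad (align 2)
@14: height [2B, align 2] → 16
@16: mip_level [4B, align 4] → 20
+4 pad (align 8)
@24: format [8B, align 8] → 32
@32: pitch [4B, align 4] → 36
@36: layer [4B, align 4] → 40
size 40, align 8
array of 23: 23 × 40 = 920

920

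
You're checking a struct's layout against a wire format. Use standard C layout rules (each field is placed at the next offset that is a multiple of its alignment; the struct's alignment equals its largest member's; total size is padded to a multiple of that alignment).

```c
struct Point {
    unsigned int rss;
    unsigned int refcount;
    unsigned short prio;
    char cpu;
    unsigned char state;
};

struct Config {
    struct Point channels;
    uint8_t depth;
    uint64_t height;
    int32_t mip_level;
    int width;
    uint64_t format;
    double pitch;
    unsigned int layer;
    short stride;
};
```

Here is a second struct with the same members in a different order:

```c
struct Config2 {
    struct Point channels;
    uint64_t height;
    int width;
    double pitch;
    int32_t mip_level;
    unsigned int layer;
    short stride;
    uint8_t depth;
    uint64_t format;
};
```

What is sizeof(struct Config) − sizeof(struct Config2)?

Point: rss at 0 (size 4, align 4) → ends 4; refcount at 4 (size 4, align 4) → ends 8; prio at 8 (size 2, align 2) → ends 10; cpu at 10 (size 1, align 1) → ends 11; state at 11 (size 1, align 1) → ends 12; total 12 bytes, alignment 4
channels at 0 (size 12, align 4) → ends 12
depth at 12 (size 1, align 1) → ends 13
pad 3 to align 8 for height
height at 16 (size 8, align 8) → ends 24
mip_level at 24 (size 4, align 4) → ends 28
width at 28 (size 4, align 4) → ends 32
format at 32 (size 8, align 8) → ends 40
pitch at 40 (size 8, align 8) → ends 48
layer at 48 (size 4, align 4) → ends 52
stride at 52 (size 2, align 2) → ends 54
tail pad 2 to reach multiple of 8
total 56 bytes, alignment 8
— Config2 —
channels at 0 (size 12, align 4) → ends 12
pad 4 to align 8 for height
height at 16 (size 8, align 8) → ends 24
width at 24 (size 4, align 4) → ends 28
pad 4 to align 8 for pitch
pitch at 32 (size 8, align 8) → ends 40
mip_level at 40 (size 4, align 4) → ends 44
layer at 44 (size 4, align 4) → ends 48
stride at 48 (size 2, align 2) → ends 50
depth at 50 (size 1, align 1) → ends 51
pad 5 to align 8 for format
format at 56 (size 8, align 8) → ends 64
total 64 bytes, alignment 8
56 − 64 = -8

-8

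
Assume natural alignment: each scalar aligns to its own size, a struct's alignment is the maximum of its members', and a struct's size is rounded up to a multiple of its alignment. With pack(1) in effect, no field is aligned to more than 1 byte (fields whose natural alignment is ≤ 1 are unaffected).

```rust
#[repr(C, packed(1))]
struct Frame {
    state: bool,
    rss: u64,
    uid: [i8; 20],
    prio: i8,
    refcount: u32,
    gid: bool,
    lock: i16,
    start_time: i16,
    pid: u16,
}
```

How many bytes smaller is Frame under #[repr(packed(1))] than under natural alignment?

natural layout:
  state at 0 (size 1, align 1) → ends 1
  pad 7 to align 8 for rss
  rss at 8 (size 8, align 8) → ends 16
  uid at 16 (size 20, align 1) → ends 36
  prio at 36 (size 1, align 1) → ends 37
  pad 3 to align 4 for refcount
  refcount at 40 (size 4, align 4) → ends 44
  gid at 44 (size 1, align 1) → ends 45
  pad 1 to align 2 for lock
  lock at 46 (size 2, align 2) → ends 48
  start_time at 48 (size 2, align 2) → ends 50
  pid at 50 (size 2, align 2) → ends 52
  tail pad 4 to reach multiple of 8
  total 56 bytes, alignment 8
packed(1) layout:
  state at 0 (size 1, align 1) → ends 1
  rss at 1 (size 8, align 1) → ends 9
  uid at 9 (size 20, align 1) → ends 29
  prio at 29 (size 1, align 1) → ends 30
  refcount at 30 (size 4, align 1) → ends 34
  gid at 34 (size 1, align 1) → ends 35
  lock at 35 (size 2, align 1) → ends 37
  start_time at 37 (size 2, align 1) → ends 39
  pid at 39 (size 2, align 1) → ends 41
  total 41 bytes, alignment 1
56 − 41 = 15

15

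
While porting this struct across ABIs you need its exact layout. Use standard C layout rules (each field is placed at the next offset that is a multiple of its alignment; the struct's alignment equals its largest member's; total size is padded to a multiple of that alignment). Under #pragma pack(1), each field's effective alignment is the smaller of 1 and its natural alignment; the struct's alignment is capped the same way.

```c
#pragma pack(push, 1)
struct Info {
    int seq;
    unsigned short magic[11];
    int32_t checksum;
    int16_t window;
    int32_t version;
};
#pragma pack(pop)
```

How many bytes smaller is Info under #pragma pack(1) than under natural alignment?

natural layout:
  0..4  seq  (4B, 4-aligned)
  4..26  magic  (22B, 2-aligned)
  26..28  -- padding (2B)
  28..32  checksum  (4B, 4-aligned)
  32..34  window  (2B, 2-aligned)
  34..36  -- padding (2B)
  36..40  version  (4B, 4-aligned)
  sizeof = 40, alignof = 4
packed(1) layout:
  0..4  seq  (4B, 1-aligned)
  4..26  magic  (22B, 1-aligned)
  26..30  checksum  (4B, 1-aligned)
  30..32  window  (2B, 1-aligned)
  32..36  version  (4B, 1-aligned)
  sizeof = 36, alignof = 1
40 − 36 = 4

4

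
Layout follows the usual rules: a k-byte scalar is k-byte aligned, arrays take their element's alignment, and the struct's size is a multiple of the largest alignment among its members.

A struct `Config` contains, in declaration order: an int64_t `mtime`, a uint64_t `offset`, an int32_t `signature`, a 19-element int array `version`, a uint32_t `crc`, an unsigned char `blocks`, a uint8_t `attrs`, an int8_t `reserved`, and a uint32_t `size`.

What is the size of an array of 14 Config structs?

@0: mtime [8B, align 8] → 8
@8: offset [8B, align 8] → 16
@16: signature [4B, align 4] → 20
@20: version [76B, align 4] → 96
@96: crc [4B, align 4] → 100
@100: blocks [1B, align 1] → 101
@101: attrs [1B, align 1] → 102
@102: reserved [1B, align 1] → 103
+1 pad (align 4)
@104: size [4B, align 4] → 108
+4 tail pad (align 8)
size 112, align 8
array of 14: 14 × 112 = 1568

1568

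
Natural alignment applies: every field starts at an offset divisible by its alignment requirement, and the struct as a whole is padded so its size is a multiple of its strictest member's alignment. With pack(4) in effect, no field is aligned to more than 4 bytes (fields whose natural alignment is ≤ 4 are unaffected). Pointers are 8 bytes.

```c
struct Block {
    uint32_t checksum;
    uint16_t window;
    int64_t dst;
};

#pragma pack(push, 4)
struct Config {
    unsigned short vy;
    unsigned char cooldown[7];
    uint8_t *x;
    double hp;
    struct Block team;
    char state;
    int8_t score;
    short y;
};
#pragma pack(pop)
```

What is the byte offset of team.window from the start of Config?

Block: 0..4  checksum  (4B, 4-aligned); 4..6  window  (2B, 2-aligned); 6..8  -- padding (2B); 8..16  dst  (8B, 8-aligned); sizeof = 16, alignof = 8
0..2  vy  (2B, 2-aligned)
2..9  cooldown  (7B, 1-aligned)
9..12  -- padding (3B)
12..20  x  (8B, 4-aligned)
20..28  hp  (8B, 4-aligned)
28..44  team  (16B, 4-aligned)
within Block: window at 4
28 + 4 = 32

32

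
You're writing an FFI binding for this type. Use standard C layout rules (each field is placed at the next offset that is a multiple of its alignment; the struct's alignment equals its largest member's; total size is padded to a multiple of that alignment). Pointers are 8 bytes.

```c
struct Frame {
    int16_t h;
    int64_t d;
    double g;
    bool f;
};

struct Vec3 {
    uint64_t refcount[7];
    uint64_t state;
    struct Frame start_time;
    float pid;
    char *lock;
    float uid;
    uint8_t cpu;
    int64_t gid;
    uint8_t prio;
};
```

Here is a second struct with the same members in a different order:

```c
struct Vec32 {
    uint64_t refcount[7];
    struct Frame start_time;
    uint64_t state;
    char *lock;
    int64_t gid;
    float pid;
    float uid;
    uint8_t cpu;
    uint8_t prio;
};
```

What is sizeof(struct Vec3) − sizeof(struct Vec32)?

Frame: 0..2  h  (2B, 2-aligned); 2..8  -- padding (6B); 8..16  d  (8B, 8-aligned); 16..24  g  (8B, 8-aligned); 24..25  f  (1B, 1-aligned); 25..32  -- tail padding (7B); sizeof = 32, alignof = 8
0..56  refcount  (56B, 8-aligned)
56..64  state  (8B, 8-aligned)
64..96  start_time  (32B, 8-aligned)
96..100  pid  (4B, 4-aligned)
100..104  -- padding (4B)
104..112  lock  (8B, 8-aligned)
112..116  uid  (4B, 4-aligned)
116..117  cpu  (1B, 1-aligned)
117..120  -- padding (3B)
120..128  gid  (8B, 8-aligned)
128..129  prio  (1B, 1-aligned)
129..136  -- tail padding (7B)
sizeof = 136, alignof = 8
— Vec32 —
0..56  refcount  (56B, 8-aligned)
56..88  start_time  (32B, 8-aligned)
88..96  state  (8B, 8-aligned)
96..104  lock  (8B, 8-aligned)
104..112  gid  (8B, 8-aligned)
112..116  pid  (4B, 4-aligned)
116..120  uid  (4B, 4-aligned)
120..121  cpu  (1B, 1-aligned)
121..122  prio  (1B, 1-aligned)
122..128  -- tail padding (6B)
sizeof = 128, alignof = 8
136 − 128 = 8

8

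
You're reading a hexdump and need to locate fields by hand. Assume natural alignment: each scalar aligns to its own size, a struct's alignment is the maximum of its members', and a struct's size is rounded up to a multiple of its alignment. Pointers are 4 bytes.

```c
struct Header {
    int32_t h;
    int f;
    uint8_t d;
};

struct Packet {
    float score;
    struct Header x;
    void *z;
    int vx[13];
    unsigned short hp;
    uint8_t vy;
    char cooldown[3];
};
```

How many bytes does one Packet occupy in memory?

80 bytes

Header: 0..4  h  (4B, 4-aligned); 4..8  f  (4B, 4-aligned); 8..9  d  (1B, 1-aligned); 9..12  -- tail padding (3B); sizeof = 12, alignof = 4
0..4  score  (4B, 4-aligned)
4..16  x  (12B, 4-aligned)
16..20  z  (4B, 4-aligned)
20..72  vx  (52B, 4-aligned)
72..74  hp  (2B, 2-aligned)
74..75  vy  (1B, 1-aligned)
75..78  cooldown  (3B, 1-aligned)
78..80  -- tail padding (2B)
sizeof = 80, alignof = 4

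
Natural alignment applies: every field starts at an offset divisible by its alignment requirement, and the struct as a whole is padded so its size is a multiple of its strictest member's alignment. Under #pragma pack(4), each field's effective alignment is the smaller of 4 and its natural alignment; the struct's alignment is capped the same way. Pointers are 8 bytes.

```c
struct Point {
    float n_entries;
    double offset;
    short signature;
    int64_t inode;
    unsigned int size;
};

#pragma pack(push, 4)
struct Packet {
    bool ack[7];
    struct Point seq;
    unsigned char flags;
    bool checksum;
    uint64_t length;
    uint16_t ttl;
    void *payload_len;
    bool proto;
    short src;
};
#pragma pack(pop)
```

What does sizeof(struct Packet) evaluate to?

76

Point: n_entries at 0 (size 4, align 4) → ends 4; pad 4 to align 8 for offset; offset at 8 (size 8, align 8) → ends 16; signature at 16 (size 2, align 2) → ends 18; pad 6 to align 8 for inode; inode at 24 (size 8, align 8) → ends 32; size at 32 (size 4, align 4) → ends 36; tail pad 4 to reach multiple of 8; total 40 bytes, alignment 8
ack at 0 (size 7, align 1) → ends 7
pad 1 to align 4 for seq
seq at 8 (size 40, align 4) → ends 48
flags at 48 (size 1, align 1) → ends 49
checksum at 49 (size 1, align 1) → ends 50
pad 2 to align 4 for length
length at 52 (size 8, align 4) → ends 60
ttl at 60 (size 2, align 2) → ends 62
pad 2 to align 4 for payload_len
payload_len at 64 (size 8, align 4) → ends 72
proto at 72 (size 1, align 1) → ends 73
pad 1 to align 2 for src
src at 74 (size 2, align 2) → ends 76
total 76 bytes, alignment 4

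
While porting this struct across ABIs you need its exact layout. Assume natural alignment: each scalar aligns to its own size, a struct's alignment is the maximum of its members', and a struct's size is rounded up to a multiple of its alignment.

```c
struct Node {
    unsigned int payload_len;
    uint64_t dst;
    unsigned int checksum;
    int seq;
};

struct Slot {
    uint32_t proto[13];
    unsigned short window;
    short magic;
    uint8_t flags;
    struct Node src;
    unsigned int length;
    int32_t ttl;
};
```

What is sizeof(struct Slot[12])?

Node: @0: payload_len [4B, align 4] → 4; +4 pad (align 8); @8: dst [8B, align 8] → 16; @16: checksum [4B, align 4] → 20; @20: seq [4B, align 4] → 24; size 24, align 8
@0: proto [52B, align 4] → 52
@52: window [2B, align 2] → 54
@54: magic [2B, align 2] → 56
@56: flags [1B, align 1] → 57
+7 pad (align 8)
@64: src [24B, align 8] → 88
@88: length [4B, align 4] → 92
@92: ttl [4B, align 4] → 96
size 96, align 8
array of 12: 12 × 96 = 1152

1152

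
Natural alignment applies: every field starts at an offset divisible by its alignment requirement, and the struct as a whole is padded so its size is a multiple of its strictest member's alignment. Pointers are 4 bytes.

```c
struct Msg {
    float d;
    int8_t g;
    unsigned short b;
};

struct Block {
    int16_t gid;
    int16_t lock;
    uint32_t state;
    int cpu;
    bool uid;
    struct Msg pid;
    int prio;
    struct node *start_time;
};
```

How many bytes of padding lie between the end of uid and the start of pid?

Msg: 0..4  d  (4B, 4-aligned); 4..5  g  (1B, 1-aligned); 5..6  -- padding (1B); 6..8  b  (2B, 2-aligned); sizeof = 8, alignof = 4
0..2  gid  (2B, 2-aligned)
2..4  lock  (2B, 2-aligned)
4..8  state  (4B, 4-aligned)
8..12  cpu  (4B, 4-aligned)
12..13  uid  (1B, 1-aligned)
13..16  -- padding (3B)
16..24  pid  (8B, 4-aligned)

3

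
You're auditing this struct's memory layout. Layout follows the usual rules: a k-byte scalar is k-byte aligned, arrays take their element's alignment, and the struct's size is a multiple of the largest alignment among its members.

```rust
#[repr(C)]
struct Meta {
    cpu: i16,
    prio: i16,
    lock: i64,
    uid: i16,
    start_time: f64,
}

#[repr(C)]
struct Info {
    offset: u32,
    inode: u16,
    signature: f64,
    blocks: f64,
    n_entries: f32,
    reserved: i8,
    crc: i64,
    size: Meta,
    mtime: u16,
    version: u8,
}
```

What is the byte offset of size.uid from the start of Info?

Meta: 0..2  cpu  (2B, 2-aligned); 2..4  prio  (2B, 2-aligned); 4..8  -- padding (4B); 8..16  lock  (8B, 8-aligned); 16..18  uid  (2B, 2-aligned); 18..24  -- padding (6B); 24..32  start_time  (8B, 8-aligned); sizeof = 32, alignof = 8
0..4  offset  (4B, 4-aligned)
4..6  inode  (2B, 2-aligned)
6..8  -- padding (2B)
8..16  signature  (8B, 8-aligned)
16..24  blocks  (8B, 8-aligned)
24..28  n_entries  (4B, 4-aligned)
28..29  reserved  (1B, 1-aligned)
29..32  -- padding (3B)
32..40  crc  (8B, 8-aligned)
40..72  size  (32B, 8-aligned)
within Meta: uid at 16
40 + 16 = 56

56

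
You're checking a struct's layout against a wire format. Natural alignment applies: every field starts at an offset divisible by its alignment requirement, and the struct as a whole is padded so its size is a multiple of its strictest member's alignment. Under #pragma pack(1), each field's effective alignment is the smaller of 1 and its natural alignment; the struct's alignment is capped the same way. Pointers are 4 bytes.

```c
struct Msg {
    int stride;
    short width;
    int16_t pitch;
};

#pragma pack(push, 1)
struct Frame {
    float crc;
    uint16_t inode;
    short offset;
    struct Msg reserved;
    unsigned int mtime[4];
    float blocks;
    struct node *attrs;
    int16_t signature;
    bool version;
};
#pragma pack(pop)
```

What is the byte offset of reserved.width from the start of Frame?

Msg: 0..4  stride  (4B, 4-aligned); 4..6  width  (2B, 2-aligned); 6..8  pitch  (2B, 2-aligned); sizeof = 8, alignof = 4
0..4  crc  (4B, 1-aligned)
4..6  inode  (2B, 1-aligned)
6..8  offset  (2B, 1-aligned)
8..16  reserved  (8B, 1-aligned)
within Msg: width at 4
8 + 4 = 12

12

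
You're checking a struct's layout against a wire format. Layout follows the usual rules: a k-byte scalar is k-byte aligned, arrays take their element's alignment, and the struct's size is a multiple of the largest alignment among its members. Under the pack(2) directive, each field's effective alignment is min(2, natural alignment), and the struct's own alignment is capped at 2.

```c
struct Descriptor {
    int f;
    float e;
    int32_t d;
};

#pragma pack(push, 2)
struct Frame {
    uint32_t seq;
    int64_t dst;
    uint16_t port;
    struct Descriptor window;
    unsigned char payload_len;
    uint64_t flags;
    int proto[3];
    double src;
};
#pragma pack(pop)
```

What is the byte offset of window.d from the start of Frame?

22

Descriptor: @0: f [4B, align 4] → 4; @4: e [4B, align 4] → 8; @8: d [4B, align 4] → 12; size 12, align 4
@0: seq [4B, align 2] → 4
@4: dst [8B, align 2] → 12
@12: port [2B, align 2] → 14
@14: window [12B, align 2] → 26
within Descriptor: d at 8
14 + 8 = 22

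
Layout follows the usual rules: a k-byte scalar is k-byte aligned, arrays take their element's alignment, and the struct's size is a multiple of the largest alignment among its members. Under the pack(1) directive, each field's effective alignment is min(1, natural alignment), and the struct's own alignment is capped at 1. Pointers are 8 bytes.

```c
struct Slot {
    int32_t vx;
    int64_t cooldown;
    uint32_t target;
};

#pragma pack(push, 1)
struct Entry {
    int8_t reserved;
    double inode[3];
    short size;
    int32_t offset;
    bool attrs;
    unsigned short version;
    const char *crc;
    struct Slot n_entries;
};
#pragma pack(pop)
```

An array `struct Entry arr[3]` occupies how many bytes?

198

Slot: @0: vx [4B, align 4] → 4; +4 pad (align 8); @8: cooldown [8B, align 8] → 16; @16: target [4B, align 4] → 20; +4 tail pad (align 8); size 24, align 8
@0: reserved [1B, align 1] → 1
@1: inode [24B, align 1] → 25
@25: size [2B, align 1] → 27
@27: offset [4B, align 1] → 31
@31: attrs [1B, align 1] → 32
@32: version [2B, align 1] → 34
@34: crc [8B, align 1] → 42
@42: n_entries [24B, align 1] → 66
size 66, align 1
array of 3: 3 × 66 = 198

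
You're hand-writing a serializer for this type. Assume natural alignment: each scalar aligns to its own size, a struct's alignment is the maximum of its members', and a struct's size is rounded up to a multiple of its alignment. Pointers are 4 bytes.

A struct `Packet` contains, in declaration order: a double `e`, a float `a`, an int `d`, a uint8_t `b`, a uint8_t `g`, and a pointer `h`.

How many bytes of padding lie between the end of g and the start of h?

@0: e [8B, align 8] → 8
@8: a [4B, align 4] → 12
@12: d [4B, align 4] → 16
@16: b [1B, align 1] → 17
@17: g [1B, align 1] → 18
+2 pad (align 4)
@20: h [4B, align 4] → 24

2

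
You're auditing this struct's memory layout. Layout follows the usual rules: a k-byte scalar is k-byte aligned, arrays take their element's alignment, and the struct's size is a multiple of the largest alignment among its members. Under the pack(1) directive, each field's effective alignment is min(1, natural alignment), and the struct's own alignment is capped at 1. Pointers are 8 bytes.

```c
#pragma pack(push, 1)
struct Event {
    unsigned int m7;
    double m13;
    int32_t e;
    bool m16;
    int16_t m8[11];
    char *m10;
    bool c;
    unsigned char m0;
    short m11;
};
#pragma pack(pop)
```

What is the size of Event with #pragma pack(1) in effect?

m7 at 0 (size 4, align 1) → ends 4
m13 at 4 (size 8, align 1) → ends 12
e at 12 (size 4, align 1) → ends 16
m16 at 16 (size 1, align 1) → ends 17
m8 at 17 (size 22, align 1) → ends 39
m10 at 39 (size 8, align 1) → ends 47
c at 47 (size 1, align 1) → ends 48
m0 at 48 (size 1, align 1) → ends 49
m11 at 49 (size 2, align 1) → ends 51
total 51 bytes, alignment 1

51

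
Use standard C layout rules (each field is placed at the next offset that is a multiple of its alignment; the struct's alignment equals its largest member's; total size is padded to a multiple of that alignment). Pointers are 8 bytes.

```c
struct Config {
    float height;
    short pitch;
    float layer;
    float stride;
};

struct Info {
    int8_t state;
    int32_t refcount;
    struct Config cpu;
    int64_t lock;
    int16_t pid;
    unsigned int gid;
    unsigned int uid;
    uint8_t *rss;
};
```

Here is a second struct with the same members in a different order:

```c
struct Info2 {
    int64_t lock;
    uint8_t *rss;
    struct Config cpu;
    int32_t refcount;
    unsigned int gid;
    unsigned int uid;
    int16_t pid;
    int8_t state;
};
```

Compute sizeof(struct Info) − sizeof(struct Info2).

8

Config: @0: height [4B, align 4] → 4; @4: pitch [2B, align 2] → 6; +2 pad (align 4); @8: layer [4B, align 4] → 12; @12: stride [4B, align 4] → 16; size 16, align 4
@0: state [1B, align 1] → 1
+3 pad (align 4)
@4: refcount [4B, align 4] → 8
@8: cpu [16B, align 4] → 24
@24: lock [8B, align 8] → 32
@32: pid [2B, align 2] → 34
+2 pad (align 4)
@36: gid [4B, align 4] → 40
@40: uid [4B, align 4] → 44
+4 pad (align 8)
@48: rss [8B, align 8] → 56
size 56, align 8
— Info2 —
@0: lock [8B, align 8] → 8
@8: rss [8B, align 8] → 16
@16: cpu [16B, align 4] → 32
@32: refcount [4B, align 4] → 36
@36: gid [4B, align 4] → 40
@40: uid [4B, align 4] → 44
@44: pid [2B, align 2] → 46
@46: state [1B, align 1] → 47
+1 tail pad (align 8)
size 48, align 8
56 − 48 = 8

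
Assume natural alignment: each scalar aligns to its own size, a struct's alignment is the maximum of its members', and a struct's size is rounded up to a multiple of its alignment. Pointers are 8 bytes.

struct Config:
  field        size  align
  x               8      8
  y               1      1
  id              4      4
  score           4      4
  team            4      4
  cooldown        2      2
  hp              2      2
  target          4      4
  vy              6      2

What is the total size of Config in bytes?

0..8  x  (8B, 8-aligned)
8..9  y  (1B, 1-aligned)
9..12  -- padding (3B)
12..16  id  (4B, 4-aligned)
16..20  score  (4B, 4-aligned)
20..24  team  (4B, 4-aligned)
24..26  cooldown  (2B, 2-aligned)
26..28  hp  (2B, 2-aligned)
28..32  target  (4B, 4-aligned)
32..38  vy  (6B, 2-aligned)
38..40  -- tail padding (2B)
sizeof = 40, alignof = 8

40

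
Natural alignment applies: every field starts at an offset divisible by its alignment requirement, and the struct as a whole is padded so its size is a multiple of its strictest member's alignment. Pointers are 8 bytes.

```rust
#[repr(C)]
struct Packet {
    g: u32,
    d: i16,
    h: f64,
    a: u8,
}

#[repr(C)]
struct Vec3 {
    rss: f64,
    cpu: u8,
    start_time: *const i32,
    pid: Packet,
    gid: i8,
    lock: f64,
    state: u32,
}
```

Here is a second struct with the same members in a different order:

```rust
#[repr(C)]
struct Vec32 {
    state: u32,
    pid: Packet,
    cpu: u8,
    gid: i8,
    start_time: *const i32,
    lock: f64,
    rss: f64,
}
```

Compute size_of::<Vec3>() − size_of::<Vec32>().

8

Packet: g at 0 (size 4, align 4) → ends 4; d at 4 (size 2, align 2) → ends 6; pad 2 to align 8 for h; h at 8 (size 8, align 8) → ends 16; a at 16 (size 1, align 1) → ends 17; tail pad 7 to reach multiple of 8; total 24 bytes, alignment 8
rss at 0 (size 8, align 8) → ends 8
cpu at 8 (size 1, align 1) → ends 9
pad 7 to align 8 for start_time
start_time at 16 (size 8, align 8) → ends 24
pid at 24 (size 24, align 8) → ends 48
gid at 48 (size 1, align 1) → ends 49
pad 7 to align 8 for lock
lock at 56 (size 8, align 8) → ends 64
state at 64 (size 4, align 4) → ends 68
tail pad 4 to reach multiple of 8
total 72 bytes, alignment 8
— Vec32 —
state at 0 (size 4, align 4) → ends 4
pad 4 to align 8 for pid
pid at 8 (size 24, align 8) → ends 32
cpu at 32 (size 1, align 1) → ends 33
gid at 33 (size 1, align 1) → ends 34
pad 6 to align 8 for start_time
start_time at 40 (size 8, align 8) → ends 48
lock at 48 (size 8, align 8) → ends 56
rss at 56 (size 8, align 8) → ends 64
total 64 bytes, alignment 8
72 − 64 = 8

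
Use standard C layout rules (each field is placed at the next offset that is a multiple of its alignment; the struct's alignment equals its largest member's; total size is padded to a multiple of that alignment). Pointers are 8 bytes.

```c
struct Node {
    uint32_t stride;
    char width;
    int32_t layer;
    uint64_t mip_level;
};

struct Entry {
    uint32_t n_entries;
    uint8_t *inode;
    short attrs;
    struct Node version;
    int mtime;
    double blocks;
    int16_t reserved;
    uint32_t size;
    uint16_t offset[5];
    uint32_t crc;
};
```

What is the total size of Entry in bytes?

88

Node: 0..4  stride  (4B, 4-aligned); 4..5  width  (1B, 1-aligned); 5..8  -- padding (3B); 8..12  layer  (4B, 4-aligned); 12..16  -- padding (4B); 16..24  mip_level  (8B, 8-aligned); sizeof = 24, alignof = 8
0..4  n_entries  (4B, 4-aligned)
4..8  -- padding (4B)
8..16  inode  (8B, 8-aligned)
16..18  attrs  (2B, 2-aligned)
18..24  -- padding (6B)
24..48  version  (24B, 8-aligned)
48..52  mtime  (4B, 4-aligned)
52..56  -- padding (4B)
56..64  blocks  (8B, 8-aligned)
64..66  reserved  (2B, 2-aligned)
66..68  -- padding (2B)
68..72  size  (4B, 4-aligned)
72..82  offset  (10B, 2-aligned)
82..84  -- padding (2B)
84..88  crc  (4B, 4-aligned)
sizeof = 88, alignof = 8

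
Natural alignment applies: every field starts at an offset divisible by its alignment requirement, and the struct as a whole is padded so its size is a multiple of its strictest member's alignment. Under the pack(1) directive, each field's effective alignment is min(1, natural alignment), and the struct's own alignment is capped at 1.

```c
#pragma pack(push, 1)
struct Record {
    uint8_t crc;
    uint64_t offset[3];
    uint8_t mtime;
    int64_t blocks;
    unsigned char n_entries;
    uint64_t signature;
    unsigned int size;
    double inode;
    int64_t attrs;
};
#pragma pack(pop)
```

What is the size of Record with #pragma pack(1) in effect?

0..1  crc  (1B, 1-aligned)
1..25  offset  (24B, 1-aligned)
25..26  mtime  (1B, 1-aligned)
26..34  blocks  (8B, 1-aligned)
34..35  n_entries  (1B, 1-aligned)
35..43  signature  (8B, 1-aligned)
43..47  size  (4B, 1-aligned)
47..55  inode  (8B, 1-aligned)
55..63  attrs  (8B, 1-aligned)
sizeof = 63, alignof = 1

63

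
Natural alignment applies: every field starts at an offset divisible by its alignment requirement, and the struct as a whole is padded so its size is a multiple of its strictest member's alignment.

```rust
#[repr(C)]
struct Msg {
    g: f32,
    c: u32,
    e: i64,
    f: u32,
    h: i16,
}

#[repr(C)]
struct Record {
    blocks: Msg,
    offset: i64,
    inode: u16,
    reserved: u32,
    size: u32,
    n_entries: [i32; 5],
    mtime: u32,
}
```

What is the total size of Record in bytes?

72 bytes

Msg: 0..4  g  (4B, 4-aligned); 4..8  c  (4B, 4-aligned); 8..16  e  (8B, 8-aligned); 16..20  f  (4B, 4-aligned); 20..22  h  (2B, 2-aligned); 22..24  -- tail padding (2B); sizeof = 24, alignof = 8
0..24  blocks  (24B, 8-aligned)
24..32  offset  (8B, 8-aligned)
32..34  inode  (2B, 2-aligned)
34..36  -- padding (2B)
36..40  reserved  (4B, 4-aligned)
40..44  size  (4B, 4-aligned)
44..64  n_entries  (20B, 4-aligned)
64..68  mtime  (4B, 4-aligned)
68..72  -- tail padding (4B)
sizeof = 72, alignof = 8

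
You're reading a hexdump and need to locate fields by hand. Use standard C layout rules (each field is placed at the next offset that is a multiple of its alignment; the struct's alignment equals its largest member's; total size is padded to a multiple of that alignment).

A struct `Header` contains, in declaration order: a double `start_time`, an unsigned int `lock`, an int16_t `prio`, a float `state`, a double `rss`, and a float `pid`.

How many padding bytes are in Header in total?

0..8  start_time  (8B, 8-aligned)
8..12  lock  (4B, 4-aligned)
12..14  prio  (2B, 2-aligned)
14..16  -- padding (2B)
16..20  state  (4B, 4-aligned)
20..24  -- padding (4B)
24..32  rss  (8B, 8-aligned)
32..36  pid  (4B, 4-aligned)
36..40  -- tail padding (4B)
sizeof = 40, alignof = 8
data bytes 30, size 40 → padding 10

10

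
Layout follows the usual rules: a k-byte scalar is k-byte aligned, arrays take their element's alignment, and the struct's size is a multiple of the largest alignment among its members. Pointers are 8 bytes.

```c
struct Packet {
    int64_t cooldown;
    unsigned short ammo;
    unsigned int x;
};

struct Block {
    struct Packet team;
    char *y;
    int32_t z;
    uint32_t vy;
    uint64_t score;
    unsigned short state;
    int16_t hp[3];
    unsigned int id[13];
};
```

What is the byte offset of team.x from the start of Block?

Packet: cooldown at 0 (size 8, align 8) → ends 8; ammo at 8 (size 2, align 2) → ends 10; pad 2 to align 4 for x; x at 12 (size 4, align 4) → ends 16; total 16 bytes, alignment 8
team at 0 (size 16, align 8) → ends 16
within Packet: x at 12
0 + 12 = 12

12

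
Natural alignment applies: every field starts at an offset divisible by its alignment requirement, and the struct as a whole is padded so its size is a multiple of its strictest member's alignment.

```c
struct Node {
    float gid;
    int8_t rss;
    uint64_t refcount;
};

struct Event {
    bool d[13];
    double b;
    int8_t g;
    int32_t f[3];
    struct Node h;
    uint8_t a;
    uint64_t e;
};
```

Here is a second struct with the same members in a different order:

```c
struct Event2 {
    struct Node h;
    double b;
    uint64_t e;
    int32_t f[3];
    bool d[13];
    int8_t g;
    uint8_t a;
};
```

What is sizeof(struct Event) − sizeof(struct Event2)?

Node: 0..4  gid  (4B, 4-aligned); 4..5  rss  (1B, 1-aligned); 5..8  -- padding (3B); 8..16  refcount  (8B, 8-aligned); sizeof = 16, alignof = 8
0..13  d  (13B, 1-aligned)
13..16  -- padding (3B)
16..24  b  (8B, 8-aligned)
24..25  g  (1B, 1-aligned)
25..28  -- padding (3B)
28..40  f  (12B, 4-aligned)
40..56  h  (16B, 8-aligned)
56..57  a  (1B, 1-aligned)
57..64  -- padding (7B)
64..72  e  (8B, 8-aligned)
sizeof = 72, alignof = 8
— Event2 —
0..16  h  (16B, 8-aligned)
16..24  b  (8B, 8-aligned)
24..32  e  (8B, 8-aligned)
32..44  f  (12B, 4-aligned)
44..57  d  (13B, 1-aligned)
57..58  g  (1B, 1-aligned)
58..59  a  (1B, 1-aligned)
59..64  -- tail padding (5B)
sizeof = 64, alignof = 8
72 − 64 = 8

8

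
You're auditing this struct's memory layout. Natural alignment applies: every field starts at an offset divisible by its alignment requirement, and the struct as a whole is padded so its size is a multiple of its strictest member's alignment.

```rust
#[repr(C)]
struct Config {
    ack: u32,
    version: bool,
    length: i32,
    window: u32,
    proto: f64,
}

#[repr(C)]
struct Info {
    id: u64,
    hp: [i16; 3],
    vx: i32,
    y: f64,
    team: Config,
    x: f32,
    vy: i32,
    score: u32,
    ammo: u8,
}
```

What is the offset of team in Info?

32

Config: ack at 0 (size 4, align 4) → ends 4; version at 4 (size 1, align 1) → ends 5; pad 3 to align 4 for length; length at 8 (size 4, align 4) → ends 12; window at 12 (size 4, align 4) → ends 16; proto at 16 (size 8, align 8) → ends 24; total 24 bytes, alignment 8
id at 0 (size 8, align 8) → ends 8
hp at 8 (size 6, align 2) → ends 14
pad 2 to align 4 for vx
vx at 16 (size 4, align 4) → ends 20
pad 4 to align 8 for y
y at 24 (size 8, align 8) → ends 32
team at 32 (size 24, align 8) → ends 56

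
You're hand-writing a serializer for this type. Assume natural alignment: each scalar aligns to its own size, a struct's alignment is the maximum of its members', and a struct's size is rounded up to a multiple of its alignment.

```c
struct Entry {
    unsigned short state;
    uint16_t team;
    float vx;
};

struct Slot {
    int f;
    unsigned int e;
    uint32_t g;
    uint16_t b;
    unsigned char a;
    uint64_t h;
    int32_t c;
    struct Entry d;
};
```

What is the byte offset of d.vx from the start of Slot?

32

Entry: state at 0 (size 2, align 2) → ends 2; team at 2 (size 2, align 2) → ends 4; vx at 4 (size 4, align 4) → ends 8; total 8 bytes, alignment 4
f at 0 (size 4, align 4) → ends 4
e at 4 (size 4, align 4) → ends 8
g at 8 (size 4, align 4) → ends 12
b at 12 (size 2, align 2) → ends 14
a at 14 (size 1, align 1) → ends 15
pad 1 to align 8 for h
h at 16 (size 8, align 8) → ends 24
c at 24 (size 4, align 4) → ends 28
d at 28 (size 8, align 4) → ends 36
within Entry: vx at 4
28 + 4 = 32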